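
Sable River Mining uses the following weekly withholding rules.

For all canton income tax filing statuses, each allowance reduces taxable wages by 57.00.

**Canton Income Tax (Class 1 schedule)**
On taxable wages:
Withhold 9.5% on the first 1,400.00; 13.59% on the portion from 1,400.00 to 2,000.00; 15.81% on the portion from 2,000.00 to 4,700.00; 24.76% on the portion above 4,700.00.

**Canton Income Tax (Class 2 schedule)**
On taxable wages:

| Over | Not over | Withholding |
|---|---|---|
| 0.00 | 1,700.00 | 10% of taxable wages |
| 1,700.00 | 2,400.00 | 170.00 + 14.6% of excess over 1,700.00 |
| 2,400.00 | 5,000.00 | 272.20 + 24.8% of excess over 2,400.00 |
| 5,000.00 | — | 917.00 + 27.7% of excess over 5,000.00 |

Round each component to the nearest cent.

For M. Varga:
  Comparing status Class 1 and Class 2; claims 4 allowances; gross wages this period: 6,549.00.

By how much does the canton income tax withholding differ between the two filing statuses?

240.15

Canton Income Tax (Class 1): taxable = 6,549.00 − 4×57.00 = 6,321.00
  641.41 + 24.76% × (6,321.00 − 4,700.00) = 641.41 + 24.76% × 1,621.00 = 1,042.77
Canton Income Tax (Class 2): taxable = 6,549.00 − 4×57.00 = 6,321.00
  917.00 + 27.7% × (6,321.00 − 5,000.00) = 917.00 + 27.7% × 1,321.00 = 1,282.92
Difference: |1,042.77 − 1,282.92| = 240.15 (higher under Class 2)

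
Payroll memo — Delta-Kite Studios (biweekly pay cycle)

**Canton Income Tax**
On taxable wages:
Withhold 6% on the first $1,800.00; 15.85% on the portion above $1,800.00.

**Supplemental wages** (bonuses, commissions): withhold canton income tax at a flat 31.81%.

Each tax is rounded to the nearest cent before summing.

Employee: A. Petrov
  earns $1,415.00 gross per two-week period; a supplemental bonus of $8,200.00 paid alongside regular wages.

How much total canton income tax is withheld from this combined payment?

$2,693.32

Canton Income Tax: taxable = $1,415.00
  6% × $1,415.00 = $84.90
Supplemental (31.81% flat on bonus): 31.81% × $8,200.00 = $2,608.42
Total canton income tax: $84.90 + $2,608.42 = $2,693.32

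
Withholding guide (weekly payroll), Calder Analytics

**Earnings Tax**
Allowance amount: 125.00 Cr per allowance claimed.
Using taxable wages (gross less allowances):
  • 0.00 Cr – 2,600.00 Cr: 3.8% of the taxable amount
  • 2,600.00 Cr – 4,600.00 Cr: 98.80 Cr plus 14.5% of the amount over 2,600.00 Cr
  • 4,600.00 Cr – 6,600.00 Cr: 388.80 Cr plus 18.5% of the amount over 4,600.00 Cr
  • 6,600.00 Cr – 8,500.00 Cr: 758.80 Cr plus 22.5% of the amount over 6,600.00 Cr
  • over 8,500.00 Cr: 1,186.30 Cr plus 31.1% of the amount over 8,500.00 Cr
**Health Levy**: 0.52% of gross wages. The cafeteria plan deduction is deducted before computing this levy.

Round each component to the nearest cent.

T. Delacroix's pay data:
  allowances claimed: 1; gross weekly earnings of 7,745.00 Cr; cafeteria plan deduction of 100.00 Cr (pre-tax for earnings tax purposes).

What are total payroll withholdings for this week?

Earnings Tax: taxable = 7,745.00 Cr − 100.00 Cr − 1×125.00 Cr = 7,520.00 Cr
  758.80 Cr + 22.5% × (7,520.00 Cr − 6,600.00 Cr) = 758.80 Cr + 22.5% × 920.00 Cr = 965.80 Cr
Health Levy: 0.52% × 7,645.00 Cr = 39.75 Cr
Total: 965.80 Cr + 39.75 Cr = 1,005.55 Cr

1,005.55 Cr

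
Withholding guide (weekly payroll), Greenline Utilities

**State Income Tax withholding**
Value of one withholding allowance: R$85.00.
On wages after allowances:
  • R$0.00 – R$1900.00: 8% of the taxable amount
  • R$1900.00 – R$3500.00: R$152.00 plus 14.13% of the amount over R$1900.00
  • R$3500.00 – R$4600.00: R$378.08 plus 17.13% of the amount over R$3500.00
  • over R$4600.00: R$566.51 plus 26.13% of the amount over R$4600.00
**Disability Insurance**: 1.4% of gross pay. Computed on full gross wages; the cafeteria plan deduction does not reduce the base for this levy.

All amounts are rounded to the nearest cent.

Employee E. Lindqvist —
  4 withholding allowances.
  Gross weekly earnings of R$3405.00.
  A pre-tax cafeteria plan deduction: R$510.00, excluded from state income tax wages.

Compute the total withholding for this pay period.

State Income Tax: taxable = R$3405.00 − R$510.00 − 4×R$85.00 = R$2555.00
  R$152.00 + 14.13% × (R$2555.00 − R$1900.00) = R$152.00 + 14.13% × R$655.00 = R$244.55
Disability Insurance: 1.4% × R$3405.00 = R$47.67
Total: R$244.55 + R$47.67 = R$292.22

R$292.22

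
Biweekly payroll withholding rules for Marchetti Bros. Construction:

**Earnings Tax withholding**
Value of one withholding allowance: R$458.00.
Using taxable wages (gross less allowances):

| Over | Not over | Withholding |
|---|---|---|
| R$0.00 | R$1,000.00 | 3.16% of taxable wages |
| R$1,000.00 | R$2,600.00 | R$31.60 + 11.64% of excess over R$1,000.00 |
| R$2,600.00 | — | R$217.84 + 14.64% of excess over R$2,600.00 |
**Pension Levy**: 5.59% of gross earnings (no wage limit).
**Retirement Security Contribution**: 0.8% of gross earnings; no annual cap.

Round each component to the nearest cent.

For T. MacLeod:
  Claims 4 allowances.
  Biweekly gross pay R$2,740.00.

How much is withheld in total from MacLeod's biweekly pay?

Earnings Tax: taxable = R$2,740.00 − 4×R$458.00 = R$908.00
  3.16% × R$908.00 = R$28.69
Pension Levy: 5.59% × R$2,740.00 = R$153.17
Retirement Security Contribution: 0.8% × R$2,740.00 = R$21.92
Total: R$28.69 + R$153.17 + R$21.92 = R$203.78

R$203.78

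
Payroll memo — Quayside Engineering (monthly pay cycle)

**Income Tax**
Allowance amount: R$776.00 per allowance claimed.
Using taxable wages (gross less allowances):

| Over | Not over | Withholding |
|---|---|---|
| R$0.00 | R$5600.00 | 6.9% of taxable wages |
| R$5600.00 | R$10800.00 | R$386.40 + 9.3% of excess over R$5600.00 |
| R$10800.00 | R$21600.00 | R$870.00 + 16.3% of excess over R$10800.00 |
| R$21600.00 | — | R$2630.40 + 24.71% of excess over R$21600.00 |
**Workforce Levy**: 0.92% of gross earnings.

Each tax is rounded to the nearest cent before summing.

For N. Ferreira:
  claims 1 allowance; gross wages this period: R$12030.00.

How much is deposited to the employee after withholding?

R$10975.32

Income Tax: taxable = R$12030.00 − 1×R$776.00 = R$11254.00
  R$870.00 + 16.3% × (R$11254.00 − R$10800.00) = R$870.00 + 16.3% × R$454.00 = R$944.00
Workforce Levy: 0.92% × R$12030.00 = R$110.68
Total withheld: R$944.00 + R$110.68 = R$1054.68
Net pay: R$12030.00 − R$1054.68 = R$10975.32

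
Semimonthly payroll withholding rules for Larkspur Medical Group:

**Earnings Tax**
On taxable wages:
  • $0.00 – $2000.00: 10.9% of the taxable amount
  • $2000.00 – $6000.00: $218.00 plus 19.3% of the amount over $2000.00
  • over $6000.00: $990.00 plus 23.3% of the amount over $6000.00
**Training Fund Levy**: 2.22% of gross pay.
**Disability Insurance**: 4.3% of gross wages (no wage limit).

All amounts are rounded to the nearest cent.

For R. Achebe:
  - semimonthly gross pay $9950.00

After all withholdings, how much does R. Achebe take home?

$7390.91

Earnings Tax: taxable = $9950.00
  $990.00 + 23.3% × ($9950.00 − $6000.00) = $990.00 + 23.3% × $3950.00 = $1910.35
Training Fund Levy: 2.22% × $9950.00 = $220.89
Disability Insurance: 4.3% × $9950.00 = $427.85
Total withheld: $1910.35 + $220.89 + $427.85 = $2559.09
Net pay: $9950.00 − $2559.09 = $7390.91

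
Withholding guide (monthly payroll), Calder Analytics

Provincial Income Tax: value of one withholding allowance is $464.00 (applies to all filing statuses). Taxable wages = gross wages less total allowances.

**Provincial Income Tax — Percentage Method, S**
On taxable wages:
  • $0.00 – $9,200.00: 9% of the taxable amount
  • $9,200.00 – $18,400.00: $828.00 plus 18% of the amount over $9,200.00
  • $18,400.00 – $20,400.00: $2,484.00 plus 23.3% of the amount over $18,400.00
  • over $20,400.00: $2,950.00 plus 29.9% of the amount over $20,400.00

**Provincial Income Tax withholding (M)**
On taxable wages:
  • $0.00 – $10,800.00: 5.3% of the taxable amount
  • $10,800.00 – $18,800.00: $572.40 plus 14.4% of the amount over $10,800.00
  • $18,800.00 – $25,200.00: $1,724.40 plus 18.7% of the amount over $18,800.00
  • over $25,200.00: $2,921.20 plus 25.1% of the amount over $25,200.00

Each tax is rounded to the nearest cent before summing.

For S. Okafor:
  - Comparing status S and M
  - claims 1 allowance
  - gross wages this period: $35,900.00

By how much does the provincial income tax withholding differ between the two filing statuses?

Provincial Income Tax (S): taxable = $35,900.00 − 1×$464.00 = $35,436.00
  $2,950.00 + 29.9% × ($35,436.00 − $20,400.00) = $2,950.00 + 29.9% × $15,036.00 = $7,445.76
Provincial Income Tax (M): taxable = $35,900.00 − 1×$464.00 = $35,436.00
  $2,921.20 + 25.1% × ($35,436.00 − $25,200.00) = $2,921.20 + 25.1% × $10,236.00 = $5,490.44
Difference: |$7,445.76 − $5,490.44| = $1,955.32 (higher under S)

$1,955.32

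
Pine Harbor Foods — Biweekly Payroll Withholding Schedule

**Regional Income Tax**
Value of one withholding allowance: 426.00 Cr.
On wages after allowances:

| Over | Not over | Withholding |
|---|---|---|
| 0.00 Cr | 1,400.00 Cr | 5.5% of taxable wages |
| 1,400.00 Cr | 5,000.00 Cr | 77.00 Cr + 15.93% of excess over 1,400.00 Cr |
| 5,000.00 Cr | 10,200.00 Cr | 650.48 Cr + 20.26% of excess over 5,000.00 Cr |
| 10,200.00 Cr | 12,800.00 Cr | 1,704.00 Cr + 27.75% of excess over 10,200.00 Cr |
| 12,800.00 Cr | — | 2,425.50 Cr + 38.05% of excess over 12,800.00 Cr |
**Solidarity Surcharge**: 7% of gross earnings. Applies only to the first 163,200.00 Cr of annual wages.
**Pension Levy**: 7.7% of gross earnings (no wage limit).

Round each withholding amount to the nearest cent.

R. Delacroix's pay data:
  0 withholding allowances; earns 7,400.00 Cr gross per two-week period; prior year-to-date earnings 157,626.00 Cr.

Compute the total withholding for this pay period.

2,096.70 Cr

Regional Income Tax: taxable = 7,400.00 Cr
  650.48 Cr + 20.26% × (7,400.00 Cr − 5,000.00 Cr) = 650.48 Cr + 20.26% × 2,400.00 Cr = 1,136.72 Cr
Solidarity Surcharge: cap 163,200.00 Cr − YTD 157,626.00 Cr = 5,574.00 Cr subject; 7% × 5,574.00 Cr = 390.18 Cr
Pension Levy: 7.7% × 7,400.00 Cr = 569.80 Cr
Total: 1,136.72 Cr + 390.18 Cr + 569.80 Cr = 2,096.70 Cr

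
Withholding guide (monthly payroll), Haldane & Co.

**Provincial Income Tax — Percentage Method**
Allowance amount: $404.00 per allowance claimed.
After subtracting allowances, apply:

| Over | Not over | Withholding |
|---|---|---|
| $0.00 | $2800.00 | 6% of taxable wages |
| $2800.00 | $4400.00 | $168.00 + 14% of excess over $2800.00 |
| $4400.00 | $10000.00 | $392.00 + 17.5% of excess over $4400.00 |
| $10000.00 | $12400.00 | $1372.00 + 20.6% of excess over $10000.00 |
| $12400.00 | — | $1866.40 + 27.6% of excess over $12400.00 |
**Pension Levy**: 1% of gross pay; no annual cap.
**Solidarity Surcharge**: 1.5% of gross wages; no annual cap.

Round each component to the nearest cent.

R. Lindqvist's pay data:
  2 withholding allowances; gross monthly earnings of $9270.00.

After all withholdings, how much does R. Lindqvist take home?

$7935.40

Provincial Income Tax: taxable = $9270.00 − 2×$404.00 = $8462.00
  $392.00 + 17.5% × ($8462.00 − $4400.00) = $392.00 + 17.5% × $4062.00 = $1102.85
Pension Levy: 1% × $9270.00 = $92.70
Solidarity Surcharge: 1.5% × $9270.00 = $139.05
Total withheld: $1102.85 + $92.70 + $139.05 = $1334.60
Net pay: $9270.00 − $1334.60 = $7935.40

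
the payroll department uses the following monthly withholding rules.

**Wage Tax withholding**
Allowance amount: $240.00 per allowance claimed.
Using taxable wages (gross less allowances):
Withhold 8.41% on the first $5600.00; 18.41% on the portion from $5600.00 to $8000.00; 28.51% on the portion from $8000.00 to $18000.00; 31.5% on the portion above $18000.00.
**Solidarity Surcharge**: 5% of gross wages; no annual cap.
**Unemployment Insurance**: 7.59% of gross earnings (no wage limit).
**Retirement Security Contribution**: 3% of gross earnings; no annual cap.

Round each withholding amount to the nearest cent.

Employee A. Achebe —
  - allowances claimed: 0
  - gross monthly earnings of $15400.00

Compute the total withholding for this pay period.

Wage Tax: taxable = $15400.00
  $912.80 + 28.51% × ($15400.00 − $8000.00) = $912.80 + 28.51% × $7400.00 = $3022.54
Solidarity Surcharge: 5% × $15400.00 = $770.00
Unemployment Insurance: 7.59% × $15400.00 = $1168.86
Retirement Security Contribution: 3% × $15400.00 = $462.00
Total: $3022.54 + $770.00 + $1168.86 + $462.00 = $5423.40

$5423.40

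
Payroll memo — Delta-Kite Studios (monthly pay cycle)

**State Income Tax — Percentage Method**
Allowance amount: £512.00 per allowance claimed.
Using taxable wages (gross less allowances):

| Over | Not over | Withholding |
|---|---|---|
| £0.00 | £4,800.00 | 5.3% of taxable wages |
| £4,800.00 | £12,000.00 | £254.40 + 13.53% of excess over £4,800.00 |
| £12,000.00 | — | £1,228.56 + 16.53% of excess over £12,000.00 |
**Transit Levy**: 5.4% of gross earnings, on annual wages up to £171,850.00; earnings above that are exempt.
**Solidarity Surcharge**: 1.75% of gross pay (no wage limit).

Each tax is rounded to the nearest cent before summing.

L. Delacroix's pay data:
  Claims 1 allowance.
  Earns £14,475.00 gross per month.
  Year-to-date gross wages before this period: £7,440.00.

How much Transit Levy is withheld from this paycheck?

£781.65

Transit Levy: 5.4% × £14,475.00 = £781.65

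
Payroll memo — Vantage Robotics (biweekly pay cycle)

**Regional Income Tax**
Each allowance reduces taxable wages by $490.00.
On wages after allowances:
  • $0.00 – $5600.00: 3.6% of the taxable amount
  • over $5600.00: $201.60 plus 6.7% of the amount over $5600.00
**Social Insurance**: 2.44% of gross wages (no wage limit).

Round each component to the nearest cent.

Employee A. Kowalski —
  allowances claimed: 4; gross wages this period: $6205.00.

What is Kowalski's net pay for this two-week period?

Regional Income Tax: taxable = $6205.00 − 4×$490.00 = $4245.00
  3.6% × $4245.00 = $152.82
Social Insurance: 2.44% × $6205.00 = $151.40
Total withheld: $152.82 + $151.40 = $304.22
Net pay: $6205.00 − $304.22 = $5900.78

$5900.78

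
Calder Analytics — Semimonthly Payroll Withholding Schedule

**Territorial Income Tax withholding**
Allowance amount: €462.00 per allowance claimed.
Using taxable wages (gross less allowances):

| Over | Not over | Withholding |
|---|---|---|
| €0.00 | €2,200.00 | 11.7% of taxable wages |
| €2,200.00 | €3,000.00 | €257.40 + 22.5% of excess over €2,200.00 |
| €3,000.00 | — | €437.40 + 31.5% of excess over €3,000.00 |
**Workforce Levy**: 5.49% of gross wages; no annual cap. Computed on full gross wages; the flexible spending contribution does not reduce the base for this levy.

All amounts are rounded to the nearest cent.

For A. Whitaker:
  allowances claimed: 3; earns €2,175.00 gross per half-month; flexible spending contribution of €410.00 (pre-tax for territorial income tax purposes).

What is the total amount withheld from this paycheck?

€163.75

Territorial Income Tax: taxable = €2,175.00 − €410.00 − 3×€462.00 = €379.00
  11.7% × €379.00 = €44.34
Workforce Levy: 5.49% × €2,175.00 = €119.41
Total: €44.34 + €119.41 = €163.75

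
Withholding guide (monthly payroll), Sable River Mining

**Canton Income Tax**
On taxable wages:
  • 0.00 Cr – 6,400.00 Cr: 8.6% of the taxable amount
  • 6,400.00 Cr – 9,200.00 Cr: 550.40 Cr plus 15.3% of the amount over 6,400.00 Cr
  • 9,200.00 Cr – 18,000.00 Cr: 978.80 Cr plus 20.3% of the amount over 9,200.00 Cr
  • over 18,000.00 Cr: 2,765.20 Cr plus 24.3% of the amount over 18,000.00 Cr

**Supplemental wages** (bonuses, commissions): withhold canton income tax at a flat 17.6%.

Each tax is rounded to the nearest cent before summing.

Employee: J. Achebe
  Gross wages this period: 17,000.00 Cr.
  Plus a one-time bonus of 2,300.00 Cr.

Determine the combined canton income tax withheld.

2,967.00 Cr

Canton Income Tax: taxable = 17,000.00 Cr
  978.80 Cr + 20.3% × (17,000.00 Cr − 9,200.00 Cr) = 978.80 Cr + 20.3% × 7,800.00 Cr = 2,562.20 Cr
Supplemental (17.6% flat on bonus): 17.6% × 2,300.00 Cr = 404.80 Cr
Total canton income tax: 2,562.20 Cr + 404.80 Cr = 2,967.00 Cr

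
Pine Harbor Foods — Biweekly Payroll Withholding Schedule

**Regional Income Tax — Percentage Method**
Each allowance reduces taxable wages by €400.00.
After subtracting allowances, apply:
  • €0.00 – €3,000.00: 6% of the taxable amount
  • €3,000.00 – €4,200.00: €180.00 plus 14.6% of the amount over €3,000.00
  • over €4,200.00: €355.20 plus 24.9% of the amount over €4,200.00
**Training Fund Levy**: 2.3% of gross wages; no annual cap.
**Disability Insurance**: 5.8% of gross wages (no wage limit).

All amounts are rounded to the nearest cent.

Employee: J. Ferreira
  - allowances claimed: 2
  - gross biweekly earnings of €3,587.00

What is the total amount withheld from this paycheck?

€457.77

Regional Income Tax: taxable = €3,587.00 − 2×€400.00 = €2,787.00
  6% × €2,787.00 = €167.22
Training Fund Levy: 2.3% × €3,587.00 = €82.50
Disability Insurance: 5.8% × €3,587.00 = €208.05
Total: €167.22 + €82.50 + €208.05 = €457.77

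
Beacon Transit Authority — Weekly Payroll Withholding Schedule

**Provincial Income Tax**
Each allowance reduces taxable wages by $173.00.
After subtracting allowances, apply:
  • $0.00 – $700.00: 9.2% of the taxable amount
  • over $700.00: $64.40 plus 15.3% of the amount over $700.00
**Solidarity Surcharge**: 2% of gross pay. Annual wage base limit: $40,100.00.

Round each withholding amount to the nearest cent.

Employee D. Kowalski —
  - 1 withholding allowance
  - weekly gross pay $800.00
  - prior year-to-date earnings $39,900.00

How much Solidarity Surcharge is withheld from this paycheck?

$4.00

Solidarity Surcharge: cap $40,100.00 − YTD $39,900.00 = $200.00 subject; 2% × $200.00 = $4.00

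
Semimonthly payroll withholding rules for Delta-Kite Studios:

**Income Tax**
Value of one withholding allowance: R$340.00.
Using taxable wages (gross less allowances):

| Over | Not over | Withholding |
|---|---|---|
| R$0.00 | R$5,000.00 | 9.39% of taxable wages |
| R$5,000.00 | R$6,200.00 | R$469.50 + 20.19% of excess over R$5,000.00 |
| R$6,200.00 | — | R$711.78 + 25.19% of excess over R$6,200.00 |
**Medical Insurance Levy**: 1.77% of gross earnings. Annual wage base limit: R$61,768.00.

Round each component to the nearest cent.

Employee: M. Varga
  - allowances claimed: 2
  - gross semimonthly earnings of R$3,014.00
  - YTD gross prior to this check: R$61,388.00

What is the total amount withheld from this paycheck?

R$225.89

Income Tax: taxable = R$3,014.00 − 2×R$340.00 = R$2,334.00
  9.39% × R$2,334.00 = R$219.16
Medical Insurance Levy: cap R$61,768.00 − YTD R$61,388.00 = R$380.00 subject; 1.77% × R$380.00 = R$6.73
Total: R$219.16 + R$6.73 = R$225.89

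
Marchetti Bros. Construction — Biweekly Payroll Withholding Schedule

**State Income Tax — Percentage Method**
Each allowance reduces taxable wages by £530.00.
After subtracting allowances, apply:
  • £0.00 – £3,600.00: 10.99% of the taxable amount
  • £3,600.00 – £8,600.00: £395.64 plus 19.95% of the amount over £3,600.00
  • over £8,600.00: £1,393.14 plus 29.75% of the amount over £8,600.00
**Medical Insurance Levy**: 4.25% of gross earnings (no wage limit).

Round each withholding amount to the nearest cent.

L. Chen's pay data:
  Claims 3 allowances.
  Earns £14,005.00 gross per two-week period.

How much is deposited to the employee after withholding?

£10,881.69

State Income Tax: taxable = £14,005.00 − 3×£530.00 = £12,415.00
  £1,393.14 + 29.75% × (£12,415.00 − £8,600.00) = £1,393.14 + 29.75% × £3,815.00 = £2,528.10
Medical Insurance Levy: 4.25% × £14,005.00 = £595.21
Total withheld: £2,528.10 + £595.21 = £3,123.31
Net pay: £14,005.00 − £3,123.31 = £10,881.69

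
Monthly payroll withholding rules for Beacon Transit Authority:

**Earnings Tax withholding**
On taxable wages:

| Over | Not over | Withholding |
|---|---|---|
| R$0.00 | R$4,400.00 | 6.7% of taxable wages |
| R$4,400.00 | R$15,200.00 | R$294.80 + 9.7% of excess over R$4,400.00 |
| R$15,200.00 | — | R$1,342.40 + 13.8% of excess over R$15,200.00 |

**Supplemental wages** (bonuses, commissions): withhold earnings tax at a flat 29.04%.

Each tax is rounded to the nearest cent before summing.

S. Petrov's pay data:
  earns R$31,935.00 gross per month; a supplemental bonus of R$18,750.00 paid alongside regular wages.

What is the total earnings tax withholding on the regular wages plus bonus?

Earnings Tax: taxable = R$31,935.00
  R$1,342.40 + 13.8% × (R$31,935.00 − R$15,200.00) = R$1,342.40 + 13.8% × R$16,735.00 = R$3,651.83
Supplemental (29.04% flat on bonus): 29.04% × R$18,750.00 = R$5,445.00
Total earnings tax: R$3,651.83 + R$5,445.00 = R$9,096.83

R$9,096.83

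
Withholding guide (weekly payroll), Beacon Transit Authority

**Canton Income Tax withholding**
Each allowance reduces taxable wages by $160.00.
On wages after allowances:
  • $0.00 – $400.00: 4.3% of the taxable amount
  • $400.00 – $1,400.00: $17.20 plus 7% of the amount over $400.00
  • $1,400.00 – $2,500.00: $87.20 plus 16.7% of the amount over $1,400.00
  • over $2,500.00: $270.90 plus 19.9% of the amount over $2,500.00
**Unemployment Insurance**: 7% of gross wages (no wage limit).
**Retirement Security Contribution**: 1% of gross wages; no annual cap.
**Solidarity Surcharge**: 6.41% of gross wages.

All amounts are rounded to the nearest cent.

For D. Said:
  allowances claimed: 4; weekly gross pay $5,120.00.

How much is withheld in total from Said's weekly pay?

Canton Income Tax: taxable = $5,120.00 − 4×$160.00 = $4,480.00
  $270.90 + 19.9% × ($4,480.00 − $2,500.00) = $270.90 + 19.9% × $1,980.00 = $664.92
Unemployment Insurance: 7% × $5,120.00 = $358.40
Retirement Security Contribution: 1% × $5,120.00 = $51.20
Solidarity Surcharge: 6.41% × $5,120.00 = $328.19
Total: $664.92 + $358.40 + $51.20 + $328.19 = $1,402.71

$1,402.71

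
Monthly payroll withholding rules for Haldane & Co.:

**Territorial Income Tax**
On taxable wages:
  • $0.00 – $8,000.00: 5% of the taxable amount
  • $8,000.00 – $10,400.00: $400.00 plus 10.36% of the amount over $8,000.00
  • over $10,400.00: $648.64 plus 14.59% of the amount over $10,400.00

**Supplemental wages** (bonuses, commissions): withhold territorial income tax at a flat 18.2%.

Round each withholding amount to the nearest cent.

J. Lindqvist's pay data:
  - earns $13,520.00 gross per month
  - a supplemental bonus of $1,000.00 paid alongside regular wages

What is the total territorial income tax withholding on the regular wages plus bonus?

$1,285.85

Territorial Income Tax: taxable = $13,520.00
  $648.64 + 14.59% × ($13,520.00 − $10,400.00) = $648.64 + 14.59% × $3,120.00 = $1,103.85
Supplemental (18.2% flat on bonus): 18.2% × $1,000.00 = $182.00
Total territorial income tax: $1,103.85 + $182.00 = $1,285.85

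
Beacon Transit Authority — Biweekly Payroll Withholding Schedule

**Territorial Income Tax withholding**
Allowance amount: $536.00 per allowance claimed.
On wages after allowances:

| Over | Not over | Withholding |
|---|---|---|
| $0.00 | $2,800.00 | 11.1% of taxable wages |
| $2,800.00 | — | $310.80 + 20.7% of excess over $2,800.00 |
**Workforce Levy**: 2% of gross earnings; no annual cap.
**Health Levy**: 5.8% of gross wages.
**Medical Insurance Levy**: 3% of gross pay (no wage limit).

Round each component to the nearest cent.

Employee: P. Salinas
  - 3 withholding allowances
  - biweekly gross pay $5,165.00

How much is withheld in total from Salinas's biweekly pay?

$1,025.32

Territorial Income Tax: taxable = $5,165.00 − 3×$536.00 = $3,557.00
  $310.80 + 20.7% × ($3,557.00 − $2,800.00) = $310.80 + 20.7% × $757.00 = $467.50
Workforce Levy: 2% × $5,165.00 = $103.30
Health Levy: 5.8% × $5,165.00 = $299.57
Medical Insurance Levy: 3% × $5,165.00 = $154.95
Total: $467.50 + $103.30 + $299.57 + $154.95 = $1,025.32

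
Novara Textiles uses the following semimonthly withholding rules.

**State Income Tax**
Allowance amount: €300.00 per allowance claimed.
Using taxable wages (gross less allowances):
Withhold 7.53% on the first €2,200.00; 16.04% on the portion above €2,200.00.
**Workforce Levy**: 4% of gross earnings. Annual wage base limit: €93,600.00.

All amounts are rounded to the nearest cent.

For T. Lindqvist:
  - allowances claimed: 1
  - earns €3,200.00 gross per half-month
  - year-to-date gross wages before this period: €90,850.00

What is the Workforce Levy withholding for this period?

Workforce Levy: cap €93,600.00 − YTD €90,850.00 = €2,750.00 subject; 4% × €2,750.00 = €110.00

€110.00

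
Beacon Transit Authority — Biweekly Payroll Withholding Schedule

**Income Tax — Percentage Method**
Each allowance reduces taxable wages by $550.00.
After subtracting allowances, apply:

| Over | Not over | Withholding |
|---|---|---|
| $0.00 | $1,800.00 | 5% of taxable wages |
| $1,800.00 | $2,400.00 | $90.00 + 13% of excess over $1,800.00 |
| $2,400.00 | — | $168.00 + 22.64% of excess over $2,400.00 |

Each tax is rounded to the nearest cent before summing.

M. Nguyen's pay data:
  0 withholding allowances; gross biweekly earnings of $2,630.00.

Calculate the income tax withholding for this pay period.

$220.07

Income Tax: taxable = $2,630.00
  $168.00 + 22.64% × ($2,630.00 − $2,400.00) = $168.00 + 22.64% × $230.00 = $220.07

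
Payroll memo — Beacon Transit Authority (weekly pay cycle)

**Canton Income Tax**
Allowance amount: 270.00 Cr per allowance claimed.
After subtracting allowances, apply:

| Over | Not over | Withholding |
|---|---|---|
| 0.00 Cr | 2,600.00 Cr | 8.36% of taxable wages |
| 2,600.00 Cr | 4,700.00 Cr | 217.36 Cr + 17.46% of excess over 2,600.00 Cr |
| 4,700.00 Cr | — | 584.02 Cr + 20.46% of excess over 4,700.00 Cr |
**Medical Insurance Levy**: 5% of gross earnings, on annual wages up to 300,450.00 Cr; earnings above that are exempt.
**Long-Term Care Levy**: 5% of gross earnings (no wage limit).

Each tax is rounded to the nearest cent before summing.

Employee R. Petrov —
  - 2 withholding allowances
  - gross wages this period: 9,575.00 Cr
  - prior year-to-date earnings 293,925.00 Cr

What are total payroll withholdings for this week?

Canton Income Tax: taxable = 9,575.00 Cr − 2×270.00 Cr = 9,035.00 Cr
  584.02 Cr + 20.46% × (9,035.00 Cr − 4,700.00 Cr) = 584.02 Cr + 20.46% × 4,335.00 Cr = 1,470.96 Cr
Medical Insurance Levy: cap 300,450.00 Cr − YTD 293,925.00 Cr = 6,525.00 Cr subject; 5% × 6,525.00 Cr = 326.25 Cr
Long-Term Care Levy: 5% × 9,575.00 Cr = 478.75 Cr
Total: 1,470.96 Cr + 326.25 Cr + 478.75 Cr = 2,275.96 Cr

2,275.96 Cr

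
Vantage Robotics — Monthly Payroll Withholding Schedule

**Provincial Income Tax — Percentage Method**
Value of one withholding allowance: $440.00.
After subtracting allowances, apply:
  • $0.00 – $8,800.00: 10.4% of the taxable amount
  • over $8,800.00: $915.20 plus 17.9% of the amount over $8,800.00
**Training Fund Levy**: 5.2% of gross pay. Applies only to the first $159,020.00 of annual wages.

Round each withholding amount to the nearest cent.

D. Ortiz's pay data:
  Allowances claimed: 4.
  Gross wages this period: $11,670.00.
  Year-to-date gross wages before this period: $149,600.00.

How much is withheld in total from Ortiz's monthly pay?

$1,603.73

Provincial Income Tax: taxable = $11,670.00 − 4×$440.00 = $9,910.00
  $915.20 + 17.9% × ($9,910.00 − $8,800.00) = $915.20 + 17.9% × $1,110.00 = $1,113.89
Training Fund Levy: cap $159,020.00 − YTD $149,600.00 = $9,420.00 subject; 5.2% × $9,420.00 = $489.84
Total: $1,113.89 + $489.84 = $1,603.73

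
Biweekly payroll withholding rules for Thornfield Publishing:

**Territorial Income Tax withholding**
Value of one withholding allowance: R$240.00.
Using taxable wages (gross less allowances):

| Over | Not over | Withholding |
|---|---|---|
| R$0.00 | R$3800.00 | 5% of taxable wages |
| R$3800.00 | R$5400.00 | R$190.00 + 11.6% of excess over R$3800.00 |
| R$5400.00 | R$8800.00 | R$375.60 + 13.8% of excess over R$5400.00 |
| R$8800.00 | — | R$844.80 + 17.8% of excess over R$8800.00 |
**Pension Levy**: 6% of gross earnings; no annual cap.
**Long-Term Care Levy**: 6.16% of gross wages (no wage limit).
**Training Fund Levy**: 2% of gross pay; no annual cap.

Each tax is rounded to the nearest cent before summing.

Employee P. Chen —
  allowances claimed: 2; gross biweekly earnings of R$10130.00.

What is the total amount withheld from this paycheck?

Territorial Income Tax: taxable = R$10130.00 − 2×R$240.00 = R$9650.00
  R$844.80 + 17.8% × (R$9650.00 − R$8800.00) = R$844.80 + 17.8% × R$850.00 = R$996.10
Pension Levy: 6% × R$10130.00 = R$607.80
Long-Term Care Levy: 6.16% × R$10130.00 = R$624.01
Training Fund Levy: 2% × R$10130.00 = R$202.60
Total: R$996.10 + R$607.80 + R$624.01 + R$202.60 = R$2430.51

R$2430.51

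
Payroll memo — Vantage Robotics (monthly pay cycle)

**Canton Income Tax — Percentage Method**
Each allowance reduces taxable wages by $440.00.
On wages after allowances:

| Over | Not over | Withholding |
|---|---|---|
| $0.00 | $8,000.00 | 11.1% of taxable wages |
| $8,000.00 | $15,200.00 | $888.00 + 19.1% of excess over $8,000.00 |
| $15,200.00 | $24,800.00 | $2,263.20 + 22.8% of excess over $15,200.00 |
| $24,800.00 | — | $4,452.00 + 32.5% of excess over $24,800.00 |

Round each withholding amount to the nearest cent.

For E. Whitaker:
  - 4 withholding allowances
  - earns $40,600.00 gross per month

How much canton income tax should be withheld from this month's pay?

Canton Income Tax: taxable = $40,600.00 − 4×$440.00 = $38,840.00
  $4,452.00 + 32.5% × ($38,840.00 − $24,800.00) = $4,452.00 + 32.5% × $14,040.00 = $9,015.00

$9,015.00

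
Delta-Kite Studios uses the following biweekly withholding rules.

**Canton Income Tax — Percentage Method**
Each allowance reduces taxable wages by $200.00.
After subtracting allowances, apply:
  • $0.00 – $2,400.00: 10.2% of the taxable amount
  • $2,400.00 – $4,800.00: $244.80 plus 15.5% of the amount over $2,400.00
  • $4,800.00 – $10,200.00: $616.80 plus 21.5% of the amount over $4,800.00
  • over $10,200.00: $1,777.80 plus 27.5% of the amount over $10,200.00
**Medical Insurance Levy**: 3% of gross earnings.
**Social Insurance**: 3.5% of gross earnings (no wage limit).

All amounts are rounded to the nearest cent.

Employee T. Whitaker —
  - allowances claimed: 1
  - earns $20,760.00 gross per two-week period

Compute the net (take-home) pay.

Canton Income Tax: taxable = $20,760.00 − 1×$200.00 = $20,560.00
  $1,777.80 + 27.5% × ($20,560.00 − $10,200.00) = $1,777.80 + 27.5% × $10,360.00 = $4,626.80
Medical Insurance Levy: 3% × $20,760.00 = $622.80
Social Insurance: 3.5% × $20,760.00 = $726.60
Total withheld: $4,626.80 + $622.80 + $726.60 = $5,976.20
Net pay: $20,760.00 − $5,976.20 = $14,783.80

$14,783.80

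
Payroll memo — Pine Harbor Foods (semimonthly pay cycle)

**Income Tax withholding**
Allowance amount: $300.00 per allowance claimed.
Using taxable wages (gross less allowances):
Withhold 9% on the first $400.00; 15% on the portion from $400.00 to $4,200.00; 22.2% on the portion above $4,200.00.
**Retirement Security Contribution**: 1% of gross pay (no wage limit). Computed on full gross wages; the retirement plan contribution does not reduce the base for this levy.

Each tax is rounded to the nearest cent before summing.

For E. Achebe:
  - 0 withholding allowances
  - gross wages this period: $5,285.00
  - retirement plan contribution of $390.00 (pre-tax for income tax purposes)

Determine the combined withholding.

Income Tax: taxable = $5,285.00 − $390.00 = $4,895.00
  $606.00 + 22.2% × ($4,895.00 − $4,200.00) = $606.00 + 22.2% × $695.00 = $760.29
Retirement Security Contribution: 1% × $5,285.00 = $52.85
Total: $760.29 + $52.85 = $813.14

$813.14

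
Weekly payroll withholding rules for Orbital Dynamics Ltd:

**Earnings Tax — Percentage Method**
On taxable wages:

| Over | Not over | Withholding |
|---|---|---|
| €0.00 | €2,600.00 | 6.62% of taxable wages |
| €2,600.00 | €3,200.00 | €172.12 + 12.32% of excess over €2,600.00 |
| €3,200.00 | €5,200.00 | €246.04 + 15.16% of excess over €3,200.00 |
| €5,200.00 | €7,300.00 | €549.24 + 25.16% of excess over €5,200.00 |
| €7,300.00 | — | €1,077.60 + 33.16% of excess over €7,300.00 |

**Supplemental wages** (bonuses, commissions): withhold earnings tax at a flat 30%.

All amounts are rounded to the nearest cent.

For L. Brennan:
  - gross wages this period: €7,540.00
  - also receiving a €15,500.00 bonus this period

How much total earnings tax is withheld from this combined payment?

€5,807.18

Earnings Tax: taxable = €7,540.00
  €1,077.60 + 33.16% × (€7,540.00 − €7,300.00) = €1,077.60 + 33.16% × €240.00 = €1,157.18
Supplemental (30% flat on bonus): 30% × €15,500.00 = €4,650.00
Total earnings tax: €1,157.18 + €4,650.00 = €5,807.18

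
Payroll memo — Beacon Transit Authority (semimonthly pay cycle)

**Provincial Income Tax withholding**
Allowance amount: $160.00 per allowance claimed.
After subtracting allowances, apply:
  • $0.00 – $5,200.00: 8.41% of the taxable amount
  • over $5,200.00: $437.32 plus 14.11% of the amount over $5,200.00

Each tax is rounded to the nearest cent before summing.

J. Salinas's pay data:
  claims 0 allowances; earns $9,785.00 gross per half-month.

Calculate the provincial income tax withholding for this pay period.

Provincial Income Tax: taxable = $9,785.00
  $437.32 + 14.11% × ($9,785.00 − $5,200.00) = $437.32 + 14.11% × $4,585.00 = $1,084.26

$1,084.26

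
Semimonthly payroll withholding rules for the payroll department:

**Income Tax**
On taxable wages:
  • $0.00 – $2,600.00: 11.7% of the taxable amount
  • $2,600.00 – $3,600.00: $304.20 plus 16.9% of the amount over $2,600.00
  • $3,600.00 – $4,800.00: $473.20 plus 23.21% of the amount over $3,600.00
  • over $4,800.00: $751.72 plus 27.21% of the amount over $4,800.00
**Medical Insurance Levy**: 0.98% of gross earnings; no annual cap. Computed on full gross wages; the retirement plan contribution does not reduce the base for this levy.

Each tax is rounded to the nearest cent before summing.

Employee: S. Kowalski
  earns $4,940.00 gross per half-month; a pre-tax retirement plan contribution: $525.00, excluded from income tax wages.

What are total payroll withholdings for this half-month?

$710.77

Income Tax: taxable = $4,940.00 − $525.00 = $4,415.00
  $473.20 + 23.21% × ($4,415.00 − $3,600.00) = $473.20 + 23.21% × $815.00 = $662.36
Medical Insurance Levy: 0.98% × $4,940.00 = $48.41
Total: $662.36 + $48.41 = $710.77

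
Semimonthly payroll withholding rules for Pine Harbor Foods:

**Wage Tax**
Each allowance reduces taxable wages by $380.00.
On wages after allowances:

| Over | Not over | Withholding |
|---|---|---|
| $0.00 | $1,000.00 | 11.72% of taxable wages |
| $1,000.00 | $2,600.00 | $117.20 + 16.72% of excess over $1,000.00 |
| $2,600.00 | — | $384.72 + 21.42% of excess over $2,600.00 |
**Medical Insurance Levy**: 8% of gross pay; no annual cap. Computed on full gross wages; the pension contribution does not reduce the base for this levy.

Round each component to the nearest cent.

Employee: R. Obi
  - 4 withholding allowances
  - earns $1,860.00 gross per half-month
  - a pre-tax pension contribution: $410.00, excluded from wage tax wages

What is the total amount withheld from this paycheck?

Wage Tax: taxable = $1,860.00 − $410.00 − 4×$380.00 = $-70.00
  Taxable ≤ 0 → $0.00
Medical Insurance Levy: 8% × $1,860.00 = $148.80
Total: $0.00 + $148.80 = $148.80

$148.80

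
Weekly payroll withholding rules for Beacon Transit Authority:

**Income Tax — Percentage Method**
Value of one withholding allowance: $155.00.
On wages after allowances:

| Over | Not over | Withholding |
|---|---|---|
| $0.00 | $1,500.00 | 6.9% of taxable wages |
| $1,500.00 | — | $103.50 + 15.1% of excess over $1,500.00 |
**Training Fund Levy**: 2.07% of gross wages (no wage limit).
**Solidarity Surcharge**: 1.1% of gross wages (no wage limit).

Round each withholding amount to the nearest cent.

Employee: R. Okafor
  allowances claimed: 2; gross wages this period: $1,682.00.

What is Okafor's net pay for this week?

$1,534.01

Income Tax: taxable = $1,682.00 − 2×$155.00 = $1,372.00
  6.9% × $1,372.00 = $94.67
Training Fund Levy: 2.07% × $1,682.00 = $34.82
Solidarity Surcharge: 1.1% × $1,682.00 = $18.50
Total withheld: $94.67 + $34.82 + $18.50 = $147.99
Net pay: $1,682.00 − $147.99 = $1,534.01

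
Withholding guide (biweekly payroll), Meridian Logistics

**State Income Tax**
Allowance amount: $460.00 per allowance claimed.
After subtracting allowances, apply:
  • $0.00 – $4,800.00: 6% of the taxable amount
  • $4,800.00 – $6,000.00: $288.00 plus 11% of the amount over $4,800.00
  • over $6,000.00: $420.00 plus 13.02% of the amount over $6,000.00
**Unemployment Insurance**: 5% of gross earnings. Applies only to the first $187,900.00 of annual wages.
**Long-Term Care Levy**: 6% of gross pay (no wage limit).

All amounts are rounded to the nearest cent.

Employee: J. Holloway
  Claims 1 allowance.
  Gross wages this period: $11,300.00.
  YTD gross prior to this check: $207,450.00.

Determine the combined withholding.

State Income Tax: taxable = $11,300.00 − 1×$460.00 = $10,840.00
  $420.00 + 13.02% × ($10,840.00 − $6,000.00) = $420.00 + 13.02% × $4,840.00 = $1,050.17
Unemployment Insurance: YTD $207,450.00 ≥ cap $187,900.00 → $0.00
Long-Term Care Levy: 6% × $11,300.00 = $678.00
Total: $1,050.17 + $0.00 + $678.00 = $1,728.17

$1,728.17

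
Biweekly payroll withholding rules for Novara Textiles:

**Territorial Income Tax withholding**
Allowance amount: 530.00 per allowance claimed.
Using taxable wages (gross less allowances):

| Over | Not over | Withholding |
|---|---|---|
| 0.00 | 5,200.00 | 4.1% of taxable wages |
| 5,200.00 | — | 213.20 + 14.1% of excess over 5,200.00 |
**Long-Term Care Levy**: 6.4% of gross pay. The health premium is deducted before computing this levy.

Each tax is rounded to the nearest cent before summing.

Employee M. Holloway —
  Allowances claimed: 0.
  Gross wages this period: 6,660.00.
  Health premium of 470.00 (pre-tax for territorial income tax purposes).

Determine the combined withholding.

Territorial Income Tax: taxable = 6,660.00 − 470.00 = 6,190.00
  213.20 + 14.1% × (6,190.00 − 5,200.00) = 213.20 + 14.1% × 990.00 = 352.79
Long-Term Care Levy: 6.4% × 6,190.00 = 396.16
Total: 352.79 + 396.16 = 748.95

748.95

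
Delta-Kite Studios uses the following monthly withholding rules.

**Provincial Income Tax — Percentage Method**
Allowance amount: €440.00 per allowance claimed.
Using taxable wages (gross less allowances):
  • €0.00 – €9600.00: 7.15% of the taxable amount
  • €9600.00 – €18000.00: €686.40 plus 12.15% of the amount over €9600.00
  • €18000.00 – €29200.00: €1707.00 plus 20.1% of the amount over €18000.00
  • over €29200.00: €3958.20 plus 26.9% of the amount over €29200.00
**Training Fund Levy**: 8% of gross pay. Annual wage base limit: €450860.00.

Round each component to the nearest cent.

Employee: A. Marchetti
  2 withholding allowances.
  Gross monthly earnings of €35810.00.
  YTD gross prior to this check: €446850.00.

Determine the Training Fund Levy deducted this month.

€320.80

Training Fund Levy: cap €450860.00 − YTD €446850.00 = €4010.00 subject; 8% × €4010.00 = €320.80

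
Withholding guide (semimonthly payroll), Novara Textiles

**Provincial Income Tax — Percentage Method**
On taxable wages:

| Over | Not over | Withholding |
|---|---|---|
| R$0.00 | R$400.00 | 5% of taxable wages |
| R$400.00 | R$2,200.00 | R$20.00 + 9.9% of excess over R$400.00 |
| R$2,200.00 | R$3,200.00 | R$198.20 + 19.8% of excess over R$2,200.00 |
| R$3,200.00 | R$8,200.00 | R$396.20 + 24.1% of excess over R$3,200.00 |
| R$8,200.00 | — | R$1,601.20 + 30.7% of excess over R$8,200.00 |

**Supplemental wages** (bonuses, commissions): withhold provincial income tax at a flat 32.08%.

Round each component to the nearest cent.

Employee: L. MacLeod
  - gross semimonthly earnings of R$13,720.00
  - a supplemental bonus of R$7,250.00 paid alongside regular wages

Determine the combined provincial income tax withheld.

R$5,621.64

Provincial Income Tax: taxable = R$13,720.00
  R$1,601.20 + 30.7% × (R$13,720.00 − R$8,200.00) = R$1,601.20 + 30.7% × R$5,520.00 = R$3,295.84
Supplemental (32.08% flat on bonus): 32.08% × R$7,250.00 = R$2,325.80
Total provincial income tax: R$3,295.84 + R$2,325.80 = R$5,621.64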